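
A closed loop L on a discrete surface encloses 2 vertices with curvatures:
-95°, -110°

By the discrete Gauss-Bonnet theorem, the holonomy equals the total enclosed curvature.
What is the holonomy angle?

Holonomy = total enclosed curvature = (-95°) + (-110°) = -205°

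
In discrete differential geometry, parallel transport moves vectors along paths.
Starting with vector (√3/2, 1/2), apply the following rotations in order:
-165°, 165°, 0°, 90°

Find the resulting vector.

Total rotation: (-165°) + 165° + 0° + 90° = 90°. Final vector: (-0.5000, 0.8660)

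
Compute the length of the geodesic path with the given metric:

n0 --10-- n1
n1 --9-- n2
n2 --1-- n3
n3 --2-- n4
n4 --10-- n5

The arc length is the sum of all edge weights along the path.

Arc length = 10 + 9 + 1 + 2 + 10 = 32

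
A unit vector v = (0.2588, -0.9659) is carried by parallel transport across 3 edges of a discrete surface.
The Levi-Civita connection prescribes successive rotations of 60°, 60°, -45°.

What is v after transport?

Total rotation: 60° + 60° + (-45°) = 75°. Final vector: (1, 0)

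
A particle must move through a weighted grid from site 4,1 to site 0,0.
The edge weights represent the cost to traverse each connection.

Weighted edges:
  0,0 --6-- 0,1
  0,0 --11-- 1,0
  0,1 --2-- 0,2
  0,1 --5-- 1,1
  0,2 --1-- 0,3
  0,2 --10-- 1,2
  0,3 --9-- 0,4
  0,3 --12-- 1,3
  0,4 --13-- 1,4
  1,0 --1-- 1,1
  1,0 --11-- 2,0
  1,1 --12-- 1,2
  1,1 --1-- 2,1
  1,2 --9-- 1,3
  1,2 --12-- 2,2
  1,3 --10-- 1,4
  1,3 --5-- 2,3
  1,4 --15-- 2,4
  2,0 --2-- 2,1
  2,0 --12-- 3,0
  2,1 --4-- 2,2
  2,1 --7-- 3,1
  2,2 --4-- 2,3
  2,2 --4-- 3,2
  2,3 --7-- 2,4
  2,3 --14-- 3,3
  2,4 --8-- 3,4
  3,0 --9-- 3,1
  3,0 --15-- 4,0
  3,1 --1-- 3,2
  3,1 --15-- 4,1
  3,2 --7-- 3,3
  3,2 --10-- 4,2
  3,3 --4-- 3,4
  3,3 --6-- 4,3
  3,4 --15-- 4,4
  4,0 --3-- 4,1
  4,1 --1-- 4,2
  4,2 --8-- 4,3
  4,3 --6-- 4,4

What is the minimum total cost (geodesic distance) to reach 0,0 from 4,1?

Shortest path: 4,1 → 4,2 → 3,2 → 3,1 → 2,1 → 1,1 → 0,1 → 0,0, total weight = 31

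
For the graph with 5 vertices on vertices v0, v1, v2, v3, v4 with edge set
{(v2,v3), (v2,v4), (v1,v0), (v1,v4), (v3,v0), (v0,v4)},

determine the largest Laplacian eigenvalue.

Degrees: deg(v0) = 3, deg(v1) = 2, deg(v2) = 2, deg(v3) = 2, deg(v4) = 3.
L = D − A with rows/columns ordered (v0, v1, v2, v3, v4):
  [ 3, -1,  0, -1, -1]
  [-1,  2,  0,  0, -1]
  [ 0,  0,  2, -1, -1]
  [-1,  0, -1,  2,  0]
  [-1, -1, -1,  0,  3]
Characteristic polynomial: det(λI − L) = λ(λ² − 5λ + 5)(λ² − 7λ + 11).
Roots: λ = 0; (λ² − 5λ + 5) = 0 ⇒ λ = (5 ± √5)/2 ≈ 1.382, 3.618; (λ² − 7λ + 11) = 0 ⇒ λ = (7 ± √5)/2 ≈ 2.382, 4.618.
(Check: the roots sum (with multiplicity) to 12, matching trace L = Σdeg = 2·6 = 12.)
Laplacian eigenvalues: [0.0, 1.382, 2.382, 3.618, 4.618]. Largest eigenvalue (spectral radius) = 4.618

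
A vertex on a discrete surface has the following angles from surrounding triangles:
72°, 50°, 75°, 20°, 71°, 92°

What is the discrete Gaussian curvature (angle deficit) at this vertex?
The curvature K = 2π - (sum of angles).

Sum of angles = 380°. K = 360° - 380° = -20° = -π/9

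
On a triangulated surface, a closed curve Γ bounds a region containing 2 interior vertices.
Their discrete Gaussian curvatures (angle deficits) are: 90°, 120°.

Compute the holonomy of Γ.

Holonomy = total enclosed curvature = 90° + 120° = 210°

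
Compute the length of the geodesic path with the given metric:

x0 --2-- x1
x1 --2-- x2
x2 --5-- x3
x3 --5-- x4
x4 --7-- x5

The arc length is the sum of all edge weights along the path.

Arc length = 2 + 2 + 5 + 5 + 7 = 21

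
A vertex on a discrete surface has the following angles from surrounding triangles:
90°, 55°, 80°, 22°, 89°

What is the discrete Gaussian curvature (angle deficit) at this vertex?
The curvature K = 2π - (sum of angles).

Sum of angles = 336°. K = 360° - 336° = 24° = 2π/15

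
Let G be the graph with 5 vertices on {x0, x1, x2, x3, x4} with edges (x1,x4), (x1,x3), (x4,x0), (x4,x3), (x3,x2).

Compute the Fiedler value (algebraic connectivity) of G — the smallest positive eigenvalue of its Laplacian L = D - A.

Degrees: deg(x0) = 1, deg(x1) = 2, deg(x2) = 1, deg(x3) = 3, deg(x4) = 3.
L = D − A with rows/columns ordered (x0, x1, x2, x3, x4):
  [ 1,  0,  0,  0, -1]
  [ 0,  2,  0, -1, -1]
  [ 0,  0,  1, -1,  0]
  [ 0, -1, -1,  3, -1]
  [-1, -1,  0, -1,  3]
Characteristic polynomial: det(λI − L) = λ(λ² − 5λ + 3)(λ² − 5λ + 5).
Roots: λ = 0; (λ² − 5λ + 3) = 0 ⇒ λ = (5 ± √13)/2 ≈ 0.6972, 4.3028; (λ² − 5λ + 5) = 0 ⇒ λ = (5 ± √5)/2 ≈ 1.382, 3.618.
(Check: the roots sum (with multiplicity) to 10, matching trace L = Σdeg = 2·5 = 10.)
Laplacian eigenvalues: [0.0, 0.6972, 1.382, 3.618, 4.3028]. Algebraic connectivity (smallest non-zero eigenvalue) = 0.6972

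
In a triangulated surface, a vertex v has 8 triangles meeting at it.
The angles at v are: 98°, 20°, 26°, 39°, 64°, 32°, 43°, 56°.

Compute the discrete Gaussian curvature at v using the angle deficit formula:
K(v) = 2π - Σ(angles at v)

Sum of angles = 378°. K = 360° - 378° = -18° = -π/10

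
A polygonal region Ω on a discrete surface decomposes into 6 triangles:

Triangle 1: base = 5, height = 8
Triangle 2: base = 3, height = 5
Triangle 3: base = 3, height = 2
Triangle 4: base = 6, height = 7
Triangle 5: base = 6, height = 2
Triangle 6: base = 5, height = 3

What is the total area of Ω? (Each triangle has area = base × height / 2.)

(1/2)×5×8 + (1/2)×3×5 + (1/2)×3×2 + (1/2)×6×7 + (1/2)×6×2 + (1/2)×5×3 = 65.0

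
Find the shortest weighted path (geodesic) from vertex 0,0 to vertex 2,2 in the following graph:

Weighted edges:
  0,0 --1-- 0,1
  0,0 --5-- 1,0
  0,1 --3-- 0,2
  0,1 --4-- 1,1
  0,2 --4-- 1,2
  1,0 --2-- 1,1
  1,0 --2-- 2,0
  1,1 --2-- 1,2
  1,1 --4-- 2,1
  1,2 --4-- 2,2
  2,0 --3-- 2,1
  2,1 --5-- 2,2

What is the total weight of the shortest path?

Shortest path: 0,0 → 0,1 → 1,1 → 1,2 → 2,2, total weight = 11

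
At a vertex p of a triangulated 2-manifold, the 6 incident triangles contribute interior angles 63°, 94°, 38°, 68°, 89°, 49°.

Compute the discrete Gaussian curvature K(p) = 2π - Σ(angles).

Sum of angles = 401°. K = 360° - 401° = -41° = -41π/180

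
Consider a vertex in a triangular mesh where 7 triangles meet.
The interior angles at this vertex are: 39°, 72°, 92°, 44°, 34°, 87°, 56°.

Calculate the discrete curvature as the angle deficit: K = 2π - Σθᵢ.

Sum of angles = 424°. K = 360° - 424° = -64° = -16π/45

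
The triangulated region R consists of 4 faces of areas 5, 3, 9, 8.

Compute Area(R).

5 + 3 + 9 + 8 = 25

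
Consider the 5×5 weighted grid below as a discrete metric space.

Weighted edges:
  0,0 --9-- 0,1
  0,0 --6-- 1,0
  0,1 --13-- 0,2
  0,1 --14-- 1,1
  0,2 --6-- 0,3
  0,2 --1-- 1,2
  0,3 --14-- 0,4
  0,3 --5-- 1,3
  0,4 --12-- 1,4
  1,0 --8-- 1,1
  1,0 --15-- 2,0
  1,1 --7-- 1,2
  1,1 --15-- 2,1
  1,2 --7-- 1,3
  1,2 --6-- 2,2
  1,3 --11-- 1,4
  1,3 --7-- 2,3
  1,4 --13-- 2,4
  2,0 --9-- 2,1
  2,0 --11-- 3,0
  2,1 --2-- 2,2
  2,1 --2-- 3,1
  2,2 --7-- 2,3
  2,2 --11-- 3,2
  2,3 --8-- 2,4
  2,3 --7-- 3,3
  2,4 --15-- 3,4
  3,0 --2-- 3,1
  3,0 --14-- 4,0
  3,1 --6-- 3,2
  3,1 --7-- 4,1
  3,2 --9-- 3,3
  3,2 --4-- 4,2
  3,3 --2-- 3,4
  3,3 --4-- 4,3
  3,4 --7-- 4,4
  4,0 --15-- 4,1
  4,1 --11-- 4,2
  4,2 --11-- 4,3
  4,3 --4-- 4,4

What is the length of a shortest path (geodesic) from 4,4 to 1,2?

Shortest path: 4,4 → 4,3 → 3,3 → 2,3 → 2,2 → 1,2, total weight = 28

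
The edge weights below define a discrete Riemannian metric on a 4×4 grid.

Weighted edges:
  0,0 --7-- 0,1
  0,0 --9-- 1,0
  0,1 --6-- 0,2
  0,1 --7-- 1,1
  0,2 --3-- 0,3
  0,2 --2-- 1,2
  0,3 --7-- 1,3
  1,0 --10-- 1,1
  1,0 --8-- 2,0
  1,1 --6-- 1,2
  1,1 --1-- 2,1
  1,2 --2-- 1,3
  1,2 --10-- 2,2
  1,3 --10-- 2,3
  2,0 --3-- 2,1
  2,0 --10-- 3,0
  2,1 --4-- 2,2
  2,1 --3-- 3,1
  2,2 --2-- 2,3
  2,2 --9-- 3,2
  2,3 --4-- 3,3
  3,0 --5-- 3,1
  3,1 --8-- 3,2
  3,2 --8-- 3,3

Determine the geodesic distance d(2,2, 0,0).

Shortest path: 2,2 → 2,1 → 1,1 → 0,1 → 0,0, total weight = 19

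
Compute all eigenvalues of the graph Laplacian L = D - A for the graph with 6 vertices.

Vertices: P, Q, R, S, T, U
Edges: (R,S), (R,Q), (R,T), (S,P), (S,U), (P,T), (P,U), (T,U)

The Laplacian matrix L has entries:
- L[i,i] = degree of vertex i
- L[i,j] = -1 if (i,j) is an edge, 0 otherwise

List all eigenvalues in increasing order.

Degrees: deg(P) = 3, deg(Q) = 1, deg(R) = 3, deg(S) = 3, deg(T) = 3, deg(U) = 3.
L = D − A with rows/columns ordered (P, Q, R, S, T, U):
  [ 3,  0,  0, -1, -1, -1]
  [ 0,  1, -1,  0,  0,  0]
  [ 0, -1,  3, -1, -1,  0]
  [-1,  0, -1,  3,  0, -1]
  [-1,  0, -1,  0,  3, -1]
  [-1,  0,  0, -1, -1,  3]
Characteristic polynomial: det(λI − L) = λ(λ² − 6λ + 4)(λ − 3)²(λ − 4).
Roots: λ = 0; (λ² − 6λ + 4) = 0 ⇒ λ = 3 ± √5 ≈ 0.7639, 5.2361; (λ − 3) = 0 ⇒ λ = 3 (multiplicity 2); (λ − 4) = 0 ⇒ λ = 4.
(Check: the roots sum (with multiplicity) to 16, matching trace L = Σdeg = 2·8 = 16.)
Laplacian eigenvalues (increasing order): [0.0, 0.7639, 3.0, 3.0, 4.0, 5.2361]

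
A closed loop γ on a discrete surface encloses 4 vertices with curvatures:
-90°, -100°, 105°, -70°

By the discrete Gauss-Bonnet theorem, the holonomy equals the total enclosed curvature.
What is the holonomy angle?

Holonomy = total enclosed curvature = (-90°) + (-100°) + 105° + (-70°) = -155°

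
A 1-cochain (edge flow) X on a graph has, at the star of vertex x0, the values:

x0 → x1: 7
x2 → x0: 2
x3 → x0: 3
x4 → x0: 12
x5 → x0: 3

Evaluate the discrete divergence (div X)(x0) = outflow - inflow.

Divergence = sum of outgoing flows = 7 + (-2) + (-3) + (-12) + (-3) = -13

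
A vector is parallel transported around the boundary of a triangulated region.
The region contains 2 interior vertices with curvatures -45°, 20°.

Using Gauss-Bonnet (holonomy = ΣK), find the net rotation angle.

Holonomy = total enclosed curvature = (-45°) + 20° = -25°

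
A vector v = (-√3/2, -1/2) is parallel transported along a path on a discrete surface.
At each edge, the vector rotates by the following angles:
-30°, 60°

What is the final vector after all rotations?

Total rotation: (-30°) + 60° = 30°. Final vector: (-0.5000, -0.8660)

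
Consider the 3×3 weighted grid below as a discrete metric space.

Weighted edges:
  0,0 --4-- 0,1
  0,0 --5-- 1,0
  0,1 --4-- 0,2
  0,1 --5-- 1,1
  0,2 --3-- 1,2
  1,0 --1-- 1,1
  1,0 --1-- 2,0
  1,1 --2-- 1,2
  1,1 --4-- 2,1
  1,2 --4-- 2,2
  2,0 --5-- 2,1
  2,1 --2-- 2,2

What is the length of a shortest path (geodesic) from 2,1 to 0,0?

Shortest path: 2,1 → 1,1 → 1,0 → 0,0, total weight = 10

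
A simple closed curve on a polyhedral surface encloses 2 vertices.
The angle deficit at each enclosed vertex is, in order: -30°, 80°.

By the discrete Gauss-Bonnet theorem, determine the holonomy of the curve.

Holonomy = total enclosed curvature = (-30°) + 80° = 50°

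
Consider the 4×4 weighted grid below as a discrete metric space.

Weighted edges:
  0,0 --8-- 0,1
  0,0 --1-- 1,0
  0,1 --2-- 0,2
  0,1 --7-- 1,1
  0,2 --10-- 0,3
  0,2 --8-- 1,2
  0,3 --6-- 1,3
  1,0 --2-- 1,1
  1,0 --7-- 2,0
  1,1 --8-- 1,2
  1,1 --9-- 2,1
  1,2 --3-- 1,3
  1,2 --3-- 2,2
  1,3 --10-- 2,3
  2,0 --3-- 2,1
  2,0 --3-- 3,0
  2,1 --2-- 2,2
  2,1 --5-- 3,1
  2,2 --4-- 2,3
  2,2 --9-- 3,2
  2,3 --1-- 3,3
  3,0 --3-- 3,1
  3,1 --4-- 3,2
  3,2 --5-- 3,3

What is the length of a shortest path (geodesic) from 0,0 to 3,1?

Shortest path: 0,0 → 1,0 → 2,0 → 3,0 → 3,1, total weight = 14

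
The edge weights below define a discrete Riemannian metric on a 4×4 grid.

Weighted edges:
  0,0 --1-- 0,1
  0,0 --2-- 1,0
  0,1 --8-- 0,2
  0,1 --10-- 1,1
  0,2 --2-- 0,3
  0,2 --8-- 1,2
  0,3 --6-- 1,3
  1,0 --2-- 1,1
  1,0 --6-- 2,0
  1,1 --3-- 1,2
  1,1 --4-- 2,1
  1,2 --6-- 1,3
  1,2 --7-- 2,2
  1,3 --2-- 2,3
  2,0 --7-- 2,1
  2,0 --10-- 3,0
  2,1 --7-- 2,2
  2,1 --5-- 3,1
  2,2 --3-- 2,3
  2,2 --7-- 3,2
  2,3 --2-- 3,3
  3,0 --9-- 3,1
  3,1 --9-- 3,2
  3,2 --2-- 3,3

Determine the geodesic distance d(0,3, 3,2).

Shortest path: 0,3 → 1,3 → 2,3 → 3,3 → 3,2, total weight = 12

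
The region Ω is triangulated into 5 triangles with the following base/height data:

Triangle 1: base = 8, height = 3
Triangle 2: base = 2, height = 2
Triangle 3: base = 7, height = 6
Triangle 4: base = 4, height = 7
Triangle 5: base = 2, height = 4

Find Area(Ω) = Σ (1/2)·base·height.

(1/2)×8×3 + (1/2)×2×2 + (1/2)×7×6 + (1/2)×4×7 + (1/2)×2×4 = 53.0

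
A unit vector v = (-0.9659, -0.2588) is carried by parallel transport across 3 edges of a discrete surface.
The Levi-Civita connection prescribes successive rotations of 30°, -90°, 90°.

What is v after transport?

Total rotation: 30° + (-90°) + 90° = 30°. Final vector: (-0.7071, -0.7071)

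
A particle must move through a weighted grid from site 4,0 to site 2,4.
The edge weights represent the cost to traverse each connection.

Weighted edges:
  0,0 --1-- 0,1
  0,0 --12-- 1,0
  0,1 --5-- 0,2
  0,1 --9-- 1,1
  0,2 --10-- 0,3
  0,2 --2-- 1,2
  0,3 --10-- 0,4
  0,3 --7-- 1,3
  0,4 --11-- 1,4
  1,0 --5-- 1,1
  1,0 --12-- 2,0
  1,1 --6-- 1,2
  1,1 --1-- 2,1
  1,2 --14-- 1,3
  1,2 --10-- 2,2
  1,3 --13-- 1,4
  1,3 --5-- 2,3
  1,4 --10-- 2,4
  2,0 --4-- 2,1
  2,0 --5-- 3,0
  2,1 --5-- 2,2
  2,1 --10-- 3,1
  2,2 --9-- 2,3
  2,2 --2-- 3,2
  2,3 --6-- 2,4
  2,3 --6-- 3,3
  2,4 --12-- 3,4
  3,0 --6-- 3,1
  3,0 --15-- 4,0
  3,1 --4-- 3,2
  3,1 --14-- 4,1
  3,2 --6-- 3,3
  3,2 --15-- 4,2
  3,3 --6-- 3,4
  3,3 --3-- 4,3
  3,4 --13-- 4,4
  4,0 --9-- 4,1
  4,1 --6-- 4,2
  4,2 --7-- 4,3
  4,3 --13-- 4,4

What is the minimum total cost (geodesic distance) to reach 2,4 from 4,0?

Shortest path: 4,0 → 4,1 → 4,2 → 4,3 → 3,3 → 2,3 → 2,4, total weight = 37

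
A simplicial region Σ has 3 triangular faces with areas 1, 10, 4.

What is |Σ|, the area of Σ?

1 + 10 + 4 = 15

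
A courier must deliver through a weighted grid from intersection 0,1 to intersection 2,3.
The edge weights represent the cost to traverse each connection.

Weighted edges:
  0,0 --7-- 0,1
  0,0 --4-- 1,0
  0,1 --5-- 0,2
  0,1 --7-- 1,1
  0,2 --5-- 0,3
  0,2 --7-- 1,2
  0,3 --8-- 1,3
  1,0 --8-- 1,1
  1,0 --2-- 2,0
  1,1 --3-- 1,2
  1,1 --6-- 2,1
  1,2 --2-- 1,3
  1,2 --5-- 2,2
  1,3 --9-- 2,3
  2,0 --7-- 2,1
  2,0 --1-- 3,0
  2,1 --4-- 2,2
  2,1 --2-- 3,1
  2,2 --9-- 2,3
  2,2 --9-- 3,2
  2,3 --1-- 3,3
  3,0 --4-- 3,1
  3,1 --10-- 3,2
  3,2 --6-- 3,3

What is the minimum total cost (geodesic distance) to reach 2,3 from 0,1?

Shortest path: 0,1 → 1,1 → 1,2 → 1,3 → 2,3, total weight = 21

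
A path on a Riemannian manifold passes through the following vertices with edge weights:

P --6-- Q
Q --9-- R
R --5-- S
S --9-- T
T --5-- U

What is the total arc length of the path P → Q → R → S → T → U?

Arc length = 6 + 9 + 5 + 9 + 5 = 34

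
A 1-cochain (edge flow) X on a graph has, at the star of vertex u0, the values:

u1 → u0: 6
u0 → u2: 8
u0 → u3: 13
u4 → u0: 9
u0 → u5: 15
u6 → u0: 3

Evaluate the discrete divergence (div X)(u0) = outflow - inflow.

Divergence = sum of outgoing flows = (-6) + 8 + 13 + (-9) + 15 + (-3) = 18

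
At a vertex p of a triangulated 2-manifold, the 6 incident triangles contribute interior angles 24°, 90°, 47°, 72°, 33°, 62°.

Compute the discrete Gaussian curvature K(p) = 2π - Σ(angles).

Sum of angles = 328°. K = 360° - 328° = 32° = 8π/45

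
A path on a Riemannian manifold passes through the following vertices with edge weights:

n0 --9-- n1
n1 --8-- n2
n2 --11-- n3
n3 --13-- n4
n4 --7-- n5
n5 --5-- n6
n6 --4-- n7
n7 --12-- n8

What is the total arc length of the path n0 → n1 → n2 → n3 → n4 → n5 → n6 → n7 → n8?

Arc length = 9 + 8 + 11 + 13 + 7 + 5 + 4 + 12 = 69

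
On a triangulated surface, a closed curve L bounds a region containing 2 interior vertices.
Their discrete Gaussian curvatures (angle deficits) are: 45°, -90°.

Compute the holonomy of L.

Holonomy = total enclosed curvature = 45° + (-90°) = -45°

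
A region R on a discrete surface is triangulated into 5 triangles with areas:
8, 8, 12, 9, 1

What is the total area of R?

8 + 8 + 12 + 9 + 1 = 38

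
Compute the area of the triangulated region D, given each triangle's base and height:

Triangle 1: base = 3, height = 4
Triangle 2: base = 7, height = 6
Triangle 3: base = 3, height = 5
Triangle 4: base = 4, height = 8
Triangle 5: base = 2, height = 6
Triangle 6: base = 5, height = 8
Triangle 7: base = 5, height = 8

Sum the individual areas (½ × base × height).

(1/2)×3×4 + (1/2)×7×6 + (1/2)×3×5 + (1/2)×4×8 + (1/2)×2×6 + (1/2)×5×8 + (1/2)×5×8 = 96.5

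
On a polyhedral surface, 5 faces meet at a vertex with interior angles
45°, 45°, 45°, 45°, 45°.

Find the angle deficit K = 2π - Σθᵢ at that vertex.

Sum of angles = 225°. K = 360° - 225° = 135°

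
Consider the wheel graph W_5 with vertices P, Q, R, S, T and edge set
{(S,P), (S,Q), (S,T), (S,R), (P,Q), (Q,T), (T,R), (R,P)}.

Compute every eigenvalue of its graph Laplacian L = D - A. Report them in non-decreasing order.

The wheel W_5 is the join K_1 ∨ C_4 (a hub joined to every vertex of a cycle of length 4). For a join G ∨ H (G on p vertices, H on q vertices) the Laplacian spectrum is 0, p+q, the eigenvalues of L(G) other than one 0 each shifted by +q, and the eigenvalues of L(H) other than one 0 each shifted by +p. With G = K_1 (p = 1, nothing left after dropping its 0) and H = C_4 (q = 4, eigenvalues 2 − 2cos(2πk/4), k = 0, …, 3; drop k = 0), the spectrum of W_5 is 0, 5, and 1 + (2 − 2cos(2πk/4)) = 3 − 2cos(2πk/4) for k = 1, …, 3:
k=1: 3 − 2cos(π/2) = 3.0; k=2: 3 − 2cos(π) = 5.0; k=3: 3 − 2cos(3π/2) = 3.0.
Laplacian eigenvalues (increasing order): [0.0, 3.0, 3.0, 5.0, 5.0]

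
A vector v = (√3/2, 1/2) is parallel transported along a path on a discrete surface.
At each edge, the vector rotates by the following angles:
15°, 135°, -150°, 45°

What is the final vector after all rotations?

Total rotation: 15° + 135° + (-150°) + 45° = 45°. Final vector: (0.2588, 0.9659)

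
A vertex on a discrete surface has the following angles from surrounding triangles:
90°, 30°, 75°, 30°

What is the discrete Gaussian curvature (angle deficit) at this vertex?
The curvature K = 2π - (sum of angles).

Sum of angles = 225°. K = 360° - 225° = 135° = 3π/4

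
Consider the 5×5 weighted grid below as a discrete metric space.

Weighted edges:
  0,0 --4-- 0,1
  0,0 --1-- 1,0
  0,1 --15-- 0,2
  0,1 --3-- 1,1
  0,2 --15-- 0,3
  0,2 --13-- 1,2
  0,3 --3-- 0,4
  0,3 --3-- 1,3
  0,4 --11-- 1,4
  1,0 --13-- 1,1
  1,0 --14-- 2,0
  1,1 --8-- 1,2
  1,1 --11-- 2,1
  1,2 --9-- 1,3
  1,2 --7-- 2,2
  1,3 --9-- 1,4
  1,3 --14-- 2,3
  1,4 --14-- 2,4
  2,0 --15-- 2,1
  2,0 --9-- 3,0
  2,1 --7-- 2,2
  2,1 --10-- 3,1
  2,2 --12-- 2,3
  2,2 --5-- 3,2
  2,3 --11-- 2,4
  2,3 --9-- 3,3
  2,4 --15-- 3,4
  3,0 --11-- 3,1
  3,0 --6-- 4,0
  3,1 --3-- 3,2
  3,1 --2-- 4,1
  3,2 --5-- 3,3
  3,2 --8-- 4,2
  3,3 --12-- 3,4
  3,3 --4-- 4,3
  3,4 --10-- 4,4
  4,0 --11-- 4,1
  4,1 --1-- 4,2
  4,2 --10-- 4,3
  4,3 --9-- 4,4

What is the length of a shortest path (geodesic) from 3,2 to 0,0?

Shortest path: 3,2 → 2,2 → 1,2 → 1,1 → 0,1 → 0,0, total weight = 27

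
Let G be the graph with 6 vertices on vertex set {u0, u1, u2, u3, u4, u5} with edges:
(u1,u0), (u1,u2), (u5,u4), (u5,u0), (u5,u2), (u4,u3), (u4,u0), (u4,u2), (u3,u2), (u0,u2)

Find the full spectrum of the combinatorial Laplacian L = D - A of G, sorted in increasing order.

Degrees: deg(u0) = 4, deg(u1) = 2, deg(u2) = 5, deg(u3) = 2, deg(u4) = 4, deg(u5) = 3.
L = D − A with rows/columns ordered (u0, u1, u2, u3, u4, u5):
  [ 4, -1, -1,  0, -1, -1]
  [-1,  2, -1,  0,  0,  0]
  [-1, -1,  5, -1, -1, -1]
  [ 0,  0, -1,  2, -1,  0]
  [-1,  0, -1, -1,  4, -1]
  [-1,  0, -1,  0, -1,  3]
Characteristic polynomial: det(λI − L) = λ(λ² − 7λ + 9)(λ² − 7λ + 11)(λ − 6).
Roots: λ = 0; (λ² − 7λ + 9) = 0 ⇒ λ = (7 ± √13)/2 ≈ 1.6972, 5.3028; (λ² − 7λ + 11) = 0 ⇒ λ = (7 ± √5)/2 ≈ 2.382, 4.618; (λ − 6) = 0 ⇒ λ = 6.
(Check: the roots sum (with multiplicity) to 20, matching trace L = Σdeg = 2·10 = 20.)
Laplacian eigenvalues (increasing order): [0.0, 1.6972, 2.382, 4.618, 5.3028, 6.0]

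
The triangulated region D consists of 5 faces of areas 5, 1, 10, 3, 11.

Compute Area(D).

5 + 1 + 10 + 3 + 11 = 30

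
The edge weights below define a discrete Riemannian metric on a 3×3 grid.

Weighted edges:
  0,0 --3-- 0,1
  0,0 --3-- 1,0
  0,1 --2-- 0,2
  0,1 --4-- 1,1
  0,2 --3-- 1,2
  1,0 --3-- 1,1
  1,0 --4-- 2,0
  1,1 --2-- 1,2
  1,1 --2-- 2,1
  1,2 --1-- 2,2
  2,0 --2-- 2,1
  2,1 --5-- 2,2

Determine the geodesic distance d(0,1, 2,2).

Shortest path: 0,1 → 0,2 → 1,2 → 2,2, total weight = 6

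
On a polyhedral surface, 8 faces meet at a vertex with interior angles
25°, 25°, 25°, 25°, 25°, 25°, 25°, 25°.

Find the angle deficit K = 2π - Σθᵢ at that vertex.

Sum of angles = 200°. K = 360° - 200° = 160° = 8π/9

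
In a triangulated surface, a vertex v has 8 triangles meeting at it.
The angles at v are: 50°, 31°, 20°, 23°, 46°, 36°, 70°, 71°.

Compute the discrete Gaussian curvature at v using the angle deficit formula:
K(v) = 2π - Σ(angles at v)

Sum of angles = 347°. K = 360° - 347° = 13° = 13π/180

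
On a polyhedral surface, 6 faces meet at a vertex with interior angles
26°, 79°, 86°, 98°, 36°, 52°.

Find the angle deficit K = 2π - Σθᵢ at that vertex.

Sum of angles = 377°. K = 360° - 377° = -17° = -17π/180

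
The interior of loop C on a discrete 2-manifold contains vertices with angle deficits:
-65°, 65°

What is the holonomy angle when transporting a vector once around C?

Holonomy = total enclosed curvature = (-65°) + 65° = 0°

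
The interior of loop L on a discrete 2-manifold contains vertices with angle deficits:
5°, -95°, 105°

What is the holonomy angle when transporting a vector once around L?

Holonomy = total enclosed curvature = 5° + (-95°) + 105° = 15°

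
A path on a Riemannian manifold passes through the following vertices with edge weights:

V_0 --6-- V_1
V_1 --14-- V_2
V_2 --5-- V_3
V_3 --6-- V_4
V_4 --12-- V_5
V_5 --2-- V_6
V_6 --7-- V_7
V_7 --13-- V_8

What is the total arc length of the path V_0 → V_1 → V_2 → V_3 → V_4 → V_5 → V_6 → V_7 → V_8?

Arc length = 6 + 14 + 5 + 6 + 12 + 2 + 7 + 13 = 65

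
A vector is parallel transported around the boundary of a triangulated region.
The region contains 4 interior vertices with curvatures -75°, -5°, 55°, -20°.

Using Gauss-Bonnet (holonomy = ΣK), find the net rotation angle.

Holonomy = total enclosed curvature = (-75°) + (-5°) + 55° + (-20°) = -45°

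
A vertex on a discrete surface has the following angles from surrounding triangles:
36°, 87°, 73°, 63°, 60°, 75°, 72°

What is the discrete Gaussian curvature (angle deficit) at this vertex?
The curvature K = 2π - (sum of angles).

Sum of angles = 466°. K = 360° - 466° = -106° = -53π/90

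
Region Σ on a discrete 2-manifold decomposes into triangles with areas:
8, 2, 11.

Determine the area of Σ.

8 + 2 + 11 = 21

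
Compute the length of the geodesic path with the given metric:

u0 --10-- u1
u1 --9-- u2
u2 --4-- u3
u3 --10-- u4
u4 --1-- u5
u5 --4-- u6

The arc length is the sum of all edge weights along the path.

Arc length = 10 + 9 + 4 + 10 + 1 + 4 = 38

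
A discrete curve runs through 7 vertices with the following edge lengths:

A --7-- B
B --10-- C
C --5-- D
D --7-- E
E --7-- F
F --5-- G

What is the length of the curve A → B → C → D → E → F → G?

Arc length = 7 + 10 + 5 + 7 + 7 + 5 = 41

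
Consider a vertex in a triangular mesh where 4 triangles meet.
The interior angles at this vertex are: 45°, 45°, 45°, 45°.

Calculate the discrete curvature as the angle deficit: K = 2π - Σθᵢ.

Sum of angles = 180°. K = 360° - 180° = 180°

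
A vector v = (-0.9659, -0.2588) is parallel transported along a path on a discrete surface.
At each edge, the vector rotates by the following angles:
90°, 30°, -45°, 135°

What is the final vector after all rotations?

Total rotation: 90° + 30° + (-45°) + 135° = 210° ≡ -150° (mod 360°). Final vector: (0.7071, 0.7071)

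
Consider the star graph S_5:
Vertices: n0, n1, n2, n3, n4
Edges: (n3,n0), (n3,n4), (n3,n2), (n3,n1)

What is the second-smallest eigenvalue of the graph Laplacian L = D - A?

The star S_5 is the complete bipartite graph K_{1,4} (one hub of degree 4, 4 leaves of degree 1). The Laplacian spectrum of K_{p,q} is 0, p (multiplicity q−1), q (multiplicity p−1), p+q. With p = 1, q = 4: 0 once, 1 with multiplicity 3, and 5 once. (Check: trace L = sum of degrees = 8 = 3·1 + 5.)
Laplacian eigenvalues: [0.0, 1.0, 1.0, 1.0, 5.0]. Algebraic connectivity (smallest non-zero eigenvalue) = 1.0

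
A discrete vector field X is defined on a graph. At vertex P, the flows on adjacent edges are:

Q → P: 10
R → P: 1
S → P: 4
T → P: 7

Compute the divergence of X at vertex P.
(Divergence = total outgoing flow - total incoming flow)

Divergence = sum of outgoing flows = (-10) + (-1) + (-4) + (-7) = -22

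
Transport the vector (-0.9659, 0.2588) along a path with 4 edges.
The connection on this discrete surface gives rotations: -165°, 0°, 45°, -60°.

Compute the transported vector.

Total rotation: (-165°) + 0° + 45° + (-60°) = -180° ≡ 180° (mod 360°). Final vector: (0.9659, -0.2588)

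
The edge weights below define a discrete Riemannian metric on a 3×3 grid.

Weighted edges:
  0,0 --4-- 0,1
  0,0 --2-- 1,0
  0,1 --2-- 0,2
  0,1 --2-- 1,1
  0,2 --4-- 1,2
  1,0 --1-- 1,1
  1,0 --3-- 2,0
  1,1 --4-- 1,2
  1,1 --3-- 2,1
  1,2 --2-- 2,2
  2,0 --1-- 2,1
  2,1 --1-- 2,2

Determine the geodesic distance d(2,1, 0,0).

Shortest path: 2,1 → 2,0 → 1,0 → 0,0, total weight = 6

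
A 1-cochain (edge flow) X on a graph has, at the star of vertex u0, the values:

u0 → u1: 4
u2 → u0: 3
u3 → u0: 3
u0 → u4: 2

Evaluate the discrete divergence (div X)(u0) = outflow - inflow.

Divergence = sum of outgoing flows = 4 + (-3) + (-3) + 2 = 0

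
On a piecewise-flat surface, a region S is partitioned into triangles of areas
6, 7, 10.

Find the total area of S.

6 + 7 + 10 = 23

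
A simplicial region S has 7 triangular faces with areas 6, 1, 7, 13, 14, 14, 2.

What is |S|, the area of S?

6 + 1 + 7 + 13 + 14 + 14 + 2 = 57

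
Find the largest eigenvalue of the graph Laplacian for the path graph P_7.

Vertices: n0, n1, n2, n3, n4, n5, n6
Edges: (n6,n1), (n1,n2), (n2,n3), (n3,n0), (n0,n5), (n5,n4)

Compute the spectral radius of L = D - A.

The path graph P_n has Laplacian eigenvalues λ_k = 2 − 2cos(kπ/n), k = 0, 1, …, n−1. Here n = 7:
k=0: 2 − 2cos(0) = 0.0; k=1: 2 − 2cos(π/7) = 0.1981; k=2: 2 − 2cos(2π/7) = 0.753; k=3: 2 − 2cos(3π/7) = 1.555; k=4: 2 − 2cos(4π/7) = 2.445; k=5: 2 − 2cos(5π/7) = 3.247; k=6: 2 − 2cos(6π/7) = 3.8019.
Laplacian eigenvalues: [0.0, 0.1981, 0.753, 1.555, 2.445, 3.247, 3.8019]. Largest eigenvalue (spectral radius) = 3.8019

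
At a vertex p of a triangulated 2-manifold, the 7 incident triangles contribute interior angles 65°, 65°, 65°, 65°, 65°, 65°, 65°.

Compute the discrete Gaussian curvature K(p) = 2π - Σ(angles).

Sum of angles = 455°. K = 360° - 455° = -95°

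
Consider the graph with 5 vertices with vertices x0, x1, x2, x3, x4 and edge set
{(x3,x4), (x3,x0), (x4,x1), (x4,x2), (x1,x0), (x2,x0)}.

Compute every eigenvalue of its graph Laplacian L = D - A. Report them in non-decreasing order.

Degrees: deg(x0) = 3, deg(x1) = 2, deg(x2) = 2, deg(x3) = 2, deg(x4) = 3.
L = D − A with rows/columns ordered (x0, x1, x2, x3, x4):
  [ 3, -1, -1, -1,  0]
  [-1,  2,  0,  0, -1]
  [-1,  0,  2,  0, -1]
  [-1,  0,  0,  2, -1]
  [ 0, -1, -1, -1,  3]
Characteristic polynomial: det(λI − L) = λ(λ − 2)²(λ − 3)(λ − 5).
Roots: λ = 0; (λ − 2) = 0 ⇒ λ = 2 (multiplicity 2); (λ − 3) = 0 ⇒ λ = 3; (λ − 5) = 0 ⇒ λ = 5.
(Check: the roots sum (with multiplicity) to 12, matching trace L = Σdeg = 2·6 = 12.)
Laplacian eigenvalues (increasing order): [0.0, 2.0, 2.0, 3.0, 5.0]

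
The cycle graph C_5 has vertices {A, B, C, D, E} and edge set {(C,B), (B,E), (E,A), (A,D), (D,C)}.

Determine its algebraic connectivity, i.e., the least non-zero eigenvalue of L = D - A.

The cycle graph C_n has Laplacian eigenvalues λ_k = 2 − 2cos(2πk/n), k = 0, 1, …, n−1. Here n = 5:
k=0: 2 − 2cos(0) = 0.0; k=1: 2 − 2cos(2π/5) = 1.382; k=2: 2 − 2cos(4π/5) = 3.618; k=3: 2 − 2cos(6π/5) = 3.618; k=4: 2 − 2cos(8π/5) = 1.382.
Laplacian eigenvalues: [0.0, 1.382, 1.382, 3.618, 3.618]. Algebraic connectivity (smallest non-zero eigenvalue) = 1.382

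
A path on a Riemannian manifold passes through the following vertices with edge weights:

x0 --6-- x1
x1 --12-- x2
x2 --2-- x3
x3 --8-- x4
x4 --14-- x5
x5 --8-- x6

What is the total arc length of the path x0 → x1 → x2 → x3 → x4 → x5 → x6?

Arc length = 6 + 12 + 2 + 8 + 14 + 8 = 50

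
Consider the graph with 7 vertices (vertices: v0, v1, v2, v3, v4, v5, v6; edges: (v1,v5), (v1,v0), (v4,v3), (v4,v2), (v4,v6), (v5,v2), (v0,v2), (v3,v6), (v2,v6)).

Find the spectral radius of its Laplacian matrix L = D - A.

Degrees: deg(v0) = 2, deg(v1) = 2, deg(v2) = 4, deg(v3) = 2, deg(v4) = 3, deg(v5) = 2, deg(v6) = 3.
L = D − A with rows/columns ordered (v0, v1, v2, v3, v4, v5, v6):
  [ 2, -1, -1,  0,  0,  0,  0]
  [-1,  2,  0,  0,  0, -1,  0]
  [-1,  0,  4,  0, -1, -1, -1]
  [ 0,  0,  0,  2, -1,  0, -1]
  [ 0,  0, -1, -1,  3,  0, -1]
  [ 0, -1, -1,  0,  0,  2,  0]
  [ 0,  0, -1, -1, -1,  0,  3]
Characteristic polynomial: det(λI − L) = λ(λ² − 4λ + 2)(λ − 2)(λ² − 8λ + 14)(λ − 4).
Roots: λ = 0; (λ² − 4λ + 2) = 0 ⇒ λ = 2 ± √2 ≈ 0.5858, 3.4142; (λ − 2) = 0 ⇒ λ = 2; (λ² − 8λ + 14) = 0 ⇒ λ = 4 ± √2 ≈ 2.5858, 5.4142; (λ − 4) = 0 ⇒ λ = 4.
(Check: the roots sum (with multiplicity) to 18, matching trace L = Σdeg = 2·9 = 18.)
Laplacian eigenvalues: [0.0, 0.5858, 2.0, 2.5858, 3.4142, 4.0, 5.4142]. Largest eigenvalue (spectral radius) = 5.4142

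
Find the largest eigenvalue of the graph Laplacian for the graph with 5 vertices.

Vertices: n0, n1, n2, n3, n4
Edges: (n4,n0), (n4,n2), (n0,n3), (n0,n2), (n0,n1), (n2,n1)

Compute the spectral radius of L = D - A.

Degrees: deg(n0) = 4, deg(n1) = 2, deg(n2) = 3, deg(n3) = 1, deg(n4) = 2.
L = D − A with rows/columns ordered (n0, n1, n2, n3, n4):
  [ 4, -1, -1, -1, -1]
  [-1,  2, -1,  0,  0]
  [-1, -1,  3,  0, -1]
  [-1,  0,  0,  1,  0]
  [-1,  0, -1,  0,  2]
Characteristic polynomial: det(λI − L) = λ(λ − 1)(λ − 2)(λ − 4)(λ − 5).
Roots: λ = 0; (λ − 1) = 0 ⇒ λ = 1; (λ − 2) = 0 ⇒ λ = 2; (λ − 4) = 0 ⇒ λ = 4; (λ − 5) = 0 ⇒ λ = 5.
(Check: the roots sum (with multiplicity) to 12, matching trace L = Σdeg = 2·6 = 12.)
Laplacian eigenvalues: [0.0, 1.0, 2.0, 4.0, 5.0]. Largest eigenvalue (spectral radius) = 5.0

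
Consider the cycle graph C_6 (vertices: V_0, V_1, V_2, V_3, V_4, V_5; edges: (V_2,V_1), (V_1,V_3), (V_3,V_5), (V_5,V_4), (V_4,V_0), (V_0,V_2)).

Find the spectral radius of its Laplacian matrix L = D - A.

The cycle graph C_n has Laplacian eigenvalues λ_k = 2 − 2cos(2πk/n), k = 0, 1, …, n−1. Here n = 6:
k=0: 2 − 2cos(0) = 0.0; k=1: 2 − 2cos(π/3) = 1.0; k=2: 2 − 2cos(2π/3) = 3.0; k=3: 2 − 2cos(π) = 4.0; k=4: 2 − 2cos(4π/3) = 3.0; k=5: 2 − 2cos(5π/3) = 1.0.
Laplacian eigenvalues: [0.0, 1.0, 1.0, 3.0, 3.0, 4.0]. Largest eigenvalue (spectral radius) = 4.0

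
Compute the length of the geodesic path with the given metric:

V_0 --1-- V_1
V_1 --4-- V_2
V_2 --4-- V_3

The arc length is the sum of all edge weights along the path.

Arc length = 1 + 4 + 4 = 9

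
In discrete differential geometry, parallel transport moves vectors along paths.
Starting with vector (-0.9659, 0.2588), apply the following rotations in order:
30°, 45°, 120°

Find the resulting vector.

Total rotation: 30° + 45° + 120° = 195° ≡ -165° (mod 360°). Final vector: (1, 0)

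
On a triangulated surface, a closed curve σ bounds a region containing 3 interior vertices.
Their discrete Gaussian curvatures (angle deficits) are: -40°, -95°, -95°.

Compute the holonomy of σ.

Holonomy = total enclosed curvature = (-40°) + (-95°) + (-95°) = -230°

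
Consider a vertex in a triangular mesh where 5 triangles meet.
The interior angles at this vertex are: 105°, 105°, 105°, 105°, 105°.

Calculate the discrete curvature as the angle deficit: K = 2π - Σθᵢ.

Sum of angles = 525°. K = 360° - 525° = -165°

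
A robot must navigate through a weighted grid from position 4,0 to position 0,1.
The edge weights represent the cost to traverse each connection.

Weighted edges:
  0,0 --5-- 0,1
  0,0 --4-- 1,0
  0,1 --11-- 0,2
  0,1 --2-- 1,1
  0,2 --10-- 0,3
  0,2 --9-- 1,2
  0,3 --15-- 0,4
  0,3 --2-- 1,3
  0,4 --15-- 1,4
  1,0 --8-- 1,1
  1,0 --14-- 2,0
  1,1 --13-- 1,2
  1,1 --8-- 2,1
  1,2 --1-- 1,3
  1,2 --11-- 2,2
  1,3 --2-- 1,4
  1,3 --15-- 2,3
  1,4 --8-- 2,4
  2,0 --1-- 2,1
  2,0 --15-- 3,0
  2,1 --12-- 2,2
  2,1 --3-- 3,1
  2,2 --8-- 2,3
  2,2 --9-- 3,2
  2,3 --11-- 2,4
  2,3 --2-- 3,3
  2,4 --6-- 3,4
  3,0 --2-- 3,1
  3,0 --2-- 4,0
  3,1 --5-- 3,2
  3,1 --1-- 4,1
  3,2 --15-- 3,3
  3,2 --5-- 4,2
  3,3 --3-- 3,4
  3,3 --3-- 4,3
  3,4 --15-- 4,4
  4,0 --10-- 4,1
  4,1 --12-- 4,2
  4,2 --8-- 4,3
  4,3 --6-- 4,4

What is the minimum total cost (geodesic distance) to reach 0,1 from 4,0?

Shortest path: 4,0 → 3,0 → 3,1 → 2,1 → 1,1 → 0,1, total weight = 17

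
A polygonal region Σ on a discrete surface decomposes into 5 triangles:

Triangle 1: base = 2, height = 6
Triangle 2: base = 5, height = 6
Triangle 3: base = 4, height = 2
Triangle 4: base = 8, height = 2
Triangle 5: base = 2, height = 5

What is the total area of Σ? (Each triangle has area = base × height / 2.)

(1/2)×2×6 + (1/2)×5×6 + (1/2)×4×2 + (1/2)×8×2 + (1/2)×2×5 = 38.0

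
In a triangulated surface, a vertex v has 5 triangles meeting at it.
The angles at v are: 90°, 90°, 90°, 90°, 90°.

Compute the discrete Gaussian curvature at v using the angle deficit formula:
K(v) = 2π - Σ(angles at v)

Sum of angles = 450°. K = 360° - 450° = -90° = -π/2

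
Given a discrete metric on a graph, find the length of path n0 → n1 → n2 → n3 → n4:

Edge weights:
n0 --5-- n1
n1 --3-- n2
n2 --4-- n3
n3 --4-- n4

Arc length = 5 + 3 + 4 + 4 = 16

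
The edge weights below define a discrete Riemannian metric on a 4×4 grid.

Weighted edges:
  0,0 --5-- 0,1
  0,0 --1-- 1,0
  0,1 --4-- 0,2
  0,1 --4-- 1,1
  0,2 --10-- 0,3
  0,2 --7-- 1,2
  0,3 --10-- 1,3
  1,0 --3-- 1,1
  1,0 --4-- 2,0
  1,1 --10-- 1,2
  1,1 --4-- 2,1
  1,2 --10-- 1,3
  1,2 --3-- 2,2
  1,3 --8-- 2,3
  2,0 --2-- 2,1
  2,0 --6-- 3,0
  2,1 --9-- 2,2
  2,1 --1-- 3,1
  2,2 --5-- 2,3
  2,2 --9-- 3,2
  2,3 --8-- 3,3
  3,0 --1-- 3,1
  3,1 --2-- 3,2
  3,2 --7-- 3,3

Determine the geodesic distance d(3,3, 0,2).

Shortest path: 3,3 → 3,2 → 3,1 → 2,1 → 1,1 → 0,1 → 0,2, total weight = 22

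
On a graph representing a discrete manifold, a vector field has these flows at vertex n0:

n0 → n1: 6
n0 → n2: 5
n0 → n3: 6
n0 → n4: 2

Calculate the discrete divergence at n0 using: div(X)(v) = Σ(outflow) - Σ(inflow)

Divergence = sum of outgoing flows = 6 + 5 + 6 + 2 = 19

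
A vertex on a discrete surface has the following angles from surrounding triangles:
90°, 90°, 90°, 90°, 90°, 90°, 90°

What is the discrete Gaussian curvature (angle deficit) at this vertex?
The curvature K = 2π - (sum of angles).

Sum of angles = 630°. K = 360° - 630° = -270°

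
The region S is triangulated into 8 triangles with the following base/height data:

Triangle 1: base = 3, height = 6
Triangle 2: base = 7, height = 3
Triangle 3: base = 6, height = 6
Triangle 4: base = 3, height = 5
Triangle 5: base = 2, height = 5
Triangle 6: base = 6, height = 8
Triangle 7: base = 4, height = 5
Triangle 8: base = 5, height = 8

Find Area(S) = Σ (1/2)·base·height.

(1/2)×3×6 + (1/2)×7×3 + (1/2)×6×6 + (1/2)×3×5 + (1/2)×2×5 + (1/2)×6×8 + (1/2)×4×5 + (1/2)×5×8 = 104.0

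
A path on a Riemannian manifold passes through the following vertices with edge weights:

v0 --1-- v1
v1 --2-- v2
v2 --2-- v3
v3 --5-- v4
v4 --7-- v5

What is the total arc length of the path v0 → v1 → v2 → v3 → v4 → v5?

Arc length = 1 + 2 + 2 + 5 + 7 = 17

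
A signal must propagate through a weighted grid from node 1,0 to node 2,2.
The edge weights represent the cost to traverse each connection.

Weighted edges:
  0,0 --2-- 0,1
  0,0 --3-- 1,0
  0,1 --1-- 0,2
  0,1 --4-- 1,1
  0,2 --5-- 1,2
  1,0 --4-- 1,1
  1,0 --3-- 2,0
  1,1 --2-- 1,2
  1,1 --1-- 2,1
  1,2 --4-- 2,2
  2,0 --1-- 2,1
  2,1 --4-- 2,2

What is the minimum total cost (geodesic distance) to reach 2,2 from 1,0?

Shortest path: 1,0 → 2,0 → 2,1 → 2,2, total weight = 8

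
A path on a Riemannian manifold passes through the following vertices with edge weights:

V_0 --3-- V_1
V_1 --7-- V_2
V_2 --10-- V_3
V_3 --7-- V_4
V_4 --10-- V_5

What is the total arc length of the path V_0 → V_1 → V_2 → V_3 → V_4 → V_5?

Arc length = 3 + 7 + 10 + 7 + 10 = 37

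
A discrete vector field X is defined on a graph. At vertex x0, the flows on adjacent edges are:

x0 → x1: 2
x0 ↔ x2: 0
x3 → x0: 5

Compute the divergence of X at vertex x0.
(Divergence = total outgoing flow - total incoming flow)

Divergence = sum of outgoing flows = 2 + 0 + (-5) = -3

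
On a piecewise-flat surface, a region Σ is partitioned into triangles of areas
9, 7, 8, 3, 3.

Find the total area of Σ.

9 + 7 + 8 + 3 + 3 = 30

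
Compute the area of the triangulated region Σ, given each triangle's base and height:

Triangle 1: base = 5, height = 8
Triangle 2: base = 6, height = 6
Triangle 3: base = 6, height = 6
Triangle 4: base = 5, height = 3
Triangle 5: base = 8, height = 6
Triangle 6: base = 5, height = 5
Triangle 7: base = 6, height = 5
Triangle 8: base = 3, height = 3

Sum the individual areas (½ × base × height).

(1/2)×5×8 + (1/2)×6×6 + (1/2)×6×6 + (1/2)×5×3 + (1/2)×8×6 + (1/2)×5×5 + (1/2)×6×5 + (1/2)×3×3 = 119.5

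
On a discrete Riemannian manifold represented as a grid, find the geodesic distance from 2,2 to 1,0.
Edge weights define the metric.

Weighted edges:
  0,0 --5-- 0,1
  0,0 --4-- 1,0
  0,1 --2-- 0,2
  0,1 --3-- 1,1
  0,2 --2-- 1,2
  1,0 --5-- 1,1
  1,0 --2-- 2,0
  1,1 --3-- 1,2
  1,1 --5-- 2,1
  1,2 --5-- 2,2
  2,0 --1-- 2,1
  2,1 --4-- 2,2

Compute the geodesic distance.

Shortest path: 2,2 → 2,1 → 2,0 → 1,0, total weight = 7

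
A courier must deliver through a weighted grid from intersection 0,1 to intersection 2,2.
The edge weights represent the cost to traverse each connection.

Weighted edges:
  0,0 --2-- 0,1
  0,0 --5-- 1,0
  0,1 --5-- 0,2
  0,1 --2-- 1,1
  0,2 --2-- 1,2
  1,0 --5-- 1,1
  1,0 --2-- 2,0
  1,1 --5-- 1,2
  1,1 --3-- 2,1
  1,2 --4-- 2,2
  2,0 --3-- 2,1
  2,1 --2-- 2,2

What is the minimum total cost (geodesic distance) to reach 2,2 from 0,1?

Shortest path: 0,1 → 1,1 → 2,1 → 2,2, total weight = 7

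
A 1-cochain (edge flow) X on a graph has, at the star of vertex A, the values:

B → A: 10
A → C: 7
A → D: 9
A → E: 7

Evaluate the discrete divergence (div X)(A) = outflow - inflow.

Divergence = sum of outgoing flows = (-10) + 7 + 9 + 7 = 13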